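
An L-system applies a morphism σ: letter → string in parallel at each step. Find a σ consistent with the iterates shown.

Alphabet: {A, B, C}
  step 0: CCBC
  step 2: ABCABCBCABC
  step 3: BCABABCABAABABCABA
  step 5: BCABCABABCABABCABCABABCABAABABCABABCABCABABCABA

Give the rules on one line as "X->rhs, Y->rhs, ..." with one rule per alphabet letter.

  step 2 ⇒ step 3: ABCABCBCABC ⇒ BC·A·BA·BC·A·BA·A·BA·BC·A·BA
    A ↦ BC
    B ↦ A
    C ↦ BA

A->BC, B->A, C->BA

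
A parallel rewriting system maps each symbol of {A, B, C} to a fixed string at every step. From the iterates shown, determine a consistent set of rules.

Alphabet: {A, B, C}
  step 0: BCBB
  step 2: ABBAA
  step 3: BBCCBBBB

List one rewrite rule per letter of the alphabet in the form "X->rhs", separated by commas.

  step 2 ⇒ step 3: ABBAA ⇒ BB·C·C·BB·BB
    A ↦ BB
    B ↦ C
    C ↦ A  (constrained at step 0)

A->BB, B->C, C->A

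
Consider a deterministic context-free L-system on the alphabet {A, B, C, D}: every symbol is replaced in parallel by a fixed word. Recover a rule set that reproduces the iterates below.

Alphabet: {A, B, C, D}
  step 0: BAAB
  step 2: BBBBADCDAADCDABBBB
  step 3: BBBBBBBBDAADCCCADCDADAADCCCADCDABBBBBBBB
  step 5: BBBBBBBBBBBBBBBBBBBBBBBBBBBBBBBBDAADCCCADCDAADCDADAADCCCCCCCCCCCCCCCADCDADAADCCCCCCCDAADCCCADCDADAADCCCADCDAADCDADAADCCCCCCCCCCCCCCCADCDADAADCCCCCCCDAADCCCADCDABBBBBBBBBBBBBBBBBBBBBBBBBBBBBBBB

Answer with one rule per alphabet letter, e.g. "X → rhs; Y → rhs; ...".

  step 2 ⇒ step 3: BBBBADCDAADCDABBBB ⇒ BB·BB·BB·BB·DA·ADC·CC·ADC·DA·DA·ADC·CC·ADC·DA·BB·BB·BB·BB
    A ↦ DA
    B ↦ BB
    C ↦ CC
    D ↦ ADC

A->DA, B->BB, C->CC, D->ADC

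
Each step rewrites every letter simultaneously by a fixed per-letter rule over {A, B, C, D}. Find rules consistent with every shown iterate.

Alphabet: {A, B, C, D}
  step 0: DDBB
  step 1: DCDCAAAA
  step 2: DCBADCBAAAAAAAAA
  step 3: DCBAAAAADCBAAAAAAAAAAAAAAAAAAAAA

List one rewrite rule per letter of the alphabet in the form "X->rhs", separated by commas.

A->AA, B->AA, C->BA, D->DC

  step 2 ⇒ step 3: DCBADCBAAAAAAAAA ⇒ DC·BA·AA·AA·DC·BA·AA·AA·AA·AA·AA·AA·AA·AA·AA·AA
    A ↦ AA
    B ↦ AA
    C ↦ BA
    D ↦ DC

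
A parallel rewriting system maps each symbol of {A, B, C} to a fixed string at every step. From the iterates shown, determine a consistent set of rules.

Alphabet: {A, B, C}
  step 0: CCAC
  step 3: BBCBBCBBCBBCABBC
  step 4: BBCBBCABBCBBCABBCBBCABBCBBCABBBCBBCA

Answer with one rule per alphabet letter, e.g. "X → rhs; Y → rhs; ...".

  step 3 ⇒ step 4: BBCBBCBBCBBCABBC ⇒ BBC·BBC·A·BBC·BBC·A·BBC·BBC·A·BBC·BBC·A·B·BBC·BBC·A
    A ↦ B
    B ↦ BBC
    C ↦ A

A->B, B->BBC, C->A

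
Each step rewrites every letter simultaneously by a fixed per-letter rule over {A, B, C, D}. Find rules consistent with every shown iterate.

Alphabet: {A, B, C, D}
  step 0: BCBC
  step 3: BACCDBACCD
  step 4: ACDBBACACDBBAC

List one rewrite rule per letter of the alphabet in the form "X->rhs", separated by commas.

  step 3 ⇒ step 4: BACCDBACCD ⇒ A·CD·B·B·AC·A·CD·B·B·AC
    A ↦ CD
    B ↦ A
    C ↦ B
    D ↦ AC

A->CD, B->A, C->B, D->AC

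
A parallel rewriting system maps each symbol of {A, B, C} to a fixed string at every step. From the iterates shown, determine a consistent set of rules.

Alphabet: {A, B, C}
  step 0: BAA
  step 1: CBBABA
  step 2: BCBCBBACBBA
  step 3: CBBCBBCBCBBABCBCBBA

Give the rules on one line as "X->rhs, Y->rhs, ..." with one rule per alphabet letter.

  step 2 ⇒ step 3: BCBCBBACBBA ⇒ CB·B·CB·B·CB·CB·BA·B·CB·CB·BA
    A ↦ BA
    B ↦ CB
    C ↦ B

A->BA, B->CB, C->B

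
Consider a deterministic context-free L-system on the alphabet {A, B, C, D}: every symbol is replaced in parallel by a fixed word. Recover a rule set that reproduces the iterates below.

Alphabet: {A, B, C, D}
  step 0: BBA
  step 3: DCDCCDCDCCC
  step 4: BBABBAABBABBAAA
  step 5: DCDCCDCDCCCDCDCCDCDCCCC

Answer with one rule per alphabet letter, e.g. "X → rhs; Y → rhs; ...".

A->C, B->DC, C->A, D->BB

  step 4 ⇒ step 5: BBABBAABBABBAAA ⇒ DC·DC·C·DC·DC·C·C·DC·DC·C·DC·DC·C·C·C
    A ↦ C
    B ↦ DC
  step 3 ⇒ step 4: DCDCCDCDCCC ⇒ BB·A·BB·A·A·BB·A·BB·A·A·A
    C ↦ A
  step 3 ⇒ step 4: DCDCCDCDCCC ⇒ BB·A·BB·A·A·BB·A·BB·A·A·A
    D ↦ BB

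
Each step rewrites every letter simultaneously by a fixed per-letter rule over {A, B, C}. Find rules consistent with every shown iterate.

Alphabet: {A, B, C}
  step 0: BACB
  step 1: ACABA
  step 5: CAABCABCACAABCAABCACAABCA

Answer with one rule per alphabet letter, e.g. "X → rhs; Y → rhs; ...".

  step 0 ⇒ step 1: BACB ⇒ A·CA·B·A
    A ↦ CA
    B ↦ A
    C ↦ B

A->CA, B->A, C->B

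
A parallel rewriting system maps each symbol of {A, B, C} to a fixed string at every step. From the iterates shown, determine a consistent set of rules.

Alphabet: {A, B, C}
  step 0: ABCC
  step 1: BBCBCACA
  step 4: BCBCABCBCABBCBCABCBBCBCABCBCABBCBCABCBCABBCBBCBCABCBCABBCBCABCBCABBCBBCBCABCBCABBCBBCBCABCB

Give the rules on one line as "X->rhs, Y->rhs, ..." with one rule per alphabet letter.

  step 0 ⇒ step 1: ABCC ⇒ B·BCB·CA·CA
    A ↦ B
    B ↦ BCB
    C ↦ CA

A->B, B->BCB, C->CA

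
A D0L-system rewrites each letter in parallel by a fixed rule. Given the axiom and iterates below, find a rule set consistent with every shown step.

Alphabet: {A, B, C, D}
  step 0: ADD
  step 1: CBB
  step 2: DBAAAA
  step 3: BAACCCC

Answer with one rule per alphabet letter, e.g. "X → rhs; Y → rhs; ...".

A->C, B->AA, C->DB, D->B

  step 2 ⇒ step 3: DBAAAA ⇒ B·AA·C·C·C·C
    A ↦ C
    B ↦ AA
    D ↦ B
  step 1 ⇒ step 2: CBB ⇒ DB·AA·AA
    C ↦ DB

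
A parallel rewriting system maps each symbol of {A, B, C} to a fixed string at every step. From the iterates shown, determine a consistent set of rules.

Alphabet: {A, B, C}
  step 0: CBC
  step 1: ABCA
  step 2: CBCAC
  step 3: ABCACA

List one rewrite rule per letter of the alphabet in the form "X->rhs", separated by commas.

A->C, B->BC, C->A

  step 2 ⇒ step 3: CBCAC ⇒ A·BC·A·C·A
    A ↦ C
    B ↦ BC
    C ↦ A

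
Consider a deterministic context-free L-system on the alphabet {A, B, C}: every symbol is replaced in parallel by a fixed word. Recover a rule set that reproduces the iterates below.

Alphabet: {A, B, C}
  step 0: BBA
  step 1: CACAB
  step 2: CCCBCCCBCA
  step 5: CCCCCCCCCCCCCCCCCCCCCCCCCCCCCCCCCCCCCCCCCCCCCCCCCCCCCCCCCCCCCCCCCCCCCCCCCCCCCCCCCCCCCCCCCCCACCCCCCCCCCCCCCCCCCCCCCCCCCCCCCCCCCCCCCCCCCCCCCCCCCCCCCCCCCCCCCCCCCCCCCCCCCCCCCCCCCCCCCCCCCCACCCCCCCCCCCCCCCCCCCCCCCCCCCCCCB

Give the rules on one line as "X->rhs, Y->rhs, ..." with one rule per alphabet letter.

  step 1 ⇒ step 2: CACAB ⇒ CCC·B·CCC·B·CA
    A ↦ B
    B ↦ CA
    C ↦ CCC

A->B, B->CA, C->CCC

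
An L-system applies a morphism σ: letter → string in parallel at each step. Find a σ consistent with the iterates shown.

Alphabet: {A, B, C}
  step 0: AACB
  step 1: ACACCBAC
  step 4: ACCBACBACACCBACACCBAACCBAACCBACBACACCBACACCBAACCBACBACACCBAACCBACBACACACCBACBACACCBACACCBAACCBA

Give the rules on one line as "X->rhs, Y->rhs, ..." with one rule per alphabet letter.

  step 0 ⇒ step 1: AACB ⇒ AC·AC·CBA·C
    A ↦ AC
    B ↦ C
    C ↦ CBA

A->AC, B->C, C->CBA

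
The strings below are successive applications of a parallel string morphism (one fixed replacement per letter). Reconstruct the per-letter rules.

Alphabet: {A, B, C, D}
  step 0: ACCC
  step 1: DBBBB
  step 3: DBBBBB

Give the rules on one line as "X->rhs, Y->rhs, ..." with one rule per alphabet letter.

A->DB, B->C, C->B, D->A

  step 0 ⇒ step 1: ACCC ⇒ DB·B·B·B
    A ↦ DB
    C ↦ B
    B ↦ C  (constrained at step 1)
    D ↦ A  (constrained at step 1)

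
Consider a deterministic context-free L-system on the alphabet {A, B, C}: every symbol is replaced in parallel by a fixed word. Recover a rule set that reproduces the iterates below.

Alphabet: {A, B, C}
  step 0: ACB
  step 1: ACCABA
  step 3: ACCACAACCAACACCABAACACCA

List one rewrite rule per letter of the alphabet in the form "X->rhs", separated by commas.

A->AC, B->BA, C->CA

  step 0 ⇒ step 1: ACB ⇒ AC·CA·BA
    A ↦ AC
    B ↦ BA
    C ↦ CA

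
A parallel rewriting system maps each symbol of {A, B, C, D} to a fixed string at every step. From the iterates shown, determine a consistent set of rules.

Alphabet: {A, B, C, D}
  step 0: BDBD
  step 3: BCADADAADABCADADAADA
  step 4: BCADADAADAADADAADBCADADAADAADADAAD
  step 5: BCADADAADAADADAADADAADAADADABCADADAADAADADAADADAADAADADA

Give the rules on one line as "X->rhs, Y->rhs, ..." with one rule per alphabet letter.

A->AD, B->BC, C->AD, D->A

  step 4 ⇒ step 5: BCADADAADAADADAADBCADADAADAADADAAD ⇒ BC·AD·AD·A·AD·A·AD·AD·A·AD·AD·A·AD·A·AD·AD·A·BC·AD·AD·A·AD·A·AD·AD·A·AD·AD·A·AD·A·AD·AD·A
    A ↦ AD
    B ↦ BC
    C ↦ AD
    D ↦ A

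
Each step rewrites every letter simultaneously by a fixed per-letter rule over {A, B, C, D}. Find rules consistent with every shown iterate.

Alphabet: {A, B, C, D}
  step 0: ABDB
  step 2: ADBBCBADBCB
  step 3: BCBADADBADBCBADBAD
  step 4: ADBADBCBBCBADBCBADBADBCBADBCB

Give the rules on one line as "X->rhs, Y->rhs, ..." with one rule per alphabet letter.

A->BC, B->AD, C->B, D->B

  step 3 ⇒ step 4: BCBADADBADBCBADBAD ⇒ AD·B·AD·BC·B·BC·B·AD·BC·B·AD·B·AD·BC·B·AD·BC·B
    A ↦ BC
    B ↦ AD
    C ↦ B
    D ↦ B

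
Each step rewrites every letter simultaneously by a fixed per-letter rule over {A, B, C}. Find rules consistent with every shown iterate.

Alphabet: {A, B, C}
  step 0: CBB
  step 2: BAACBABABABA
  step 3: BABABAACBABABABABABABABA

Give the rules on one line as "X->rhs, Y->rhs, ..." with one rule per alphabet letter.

A->BA, B->BA, C->AC

  step 2 ⇒ step 3: BAACBABABABA ⇒ BA·BA·BA·AC·BA·BA·BA·BA·BA·BA·BA·BA
    A ↦ BA
    B ↦ BA
    C ↦ AC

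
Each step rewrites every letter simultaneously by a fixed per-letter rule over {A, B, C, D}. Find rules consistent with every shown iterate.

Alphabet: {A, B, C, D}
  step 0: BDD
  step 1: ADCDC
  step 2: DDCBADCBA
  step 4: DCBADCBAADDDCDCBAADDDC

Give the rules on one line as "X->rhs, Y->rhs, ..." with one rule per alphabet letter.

A->D, B->A, C->BA, D->DC

  step 1 ⇒ step 2: ADCDC ⇒ D·DC·BA·DC·BA
    A ↦ D
    C ↦ BA
    D ↦ DC
  step 0 ⇒ step 1: BDD ⇒ A·DC·DC
    B ↦ A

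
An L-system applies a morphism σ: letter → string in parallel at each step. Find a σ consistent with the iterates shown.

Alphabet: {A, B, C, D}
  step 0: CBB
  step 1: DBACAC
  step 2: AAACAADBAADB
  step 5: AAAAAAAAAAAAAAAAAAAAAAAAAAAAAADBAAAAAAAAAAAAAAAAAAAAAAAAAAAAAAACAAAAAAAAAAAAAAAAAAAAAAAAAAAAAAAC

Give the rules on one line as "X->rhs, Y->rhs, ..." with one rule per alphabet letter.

  step 1 ⇒ step 2: DBACAC ⇒ AA·AC·AA·DB·AA·DB
    A ↦ AA
    B ↦ AC
    C ↦ DB
    D ↦ AA

A->AA, B->AC, C->DB, D->AA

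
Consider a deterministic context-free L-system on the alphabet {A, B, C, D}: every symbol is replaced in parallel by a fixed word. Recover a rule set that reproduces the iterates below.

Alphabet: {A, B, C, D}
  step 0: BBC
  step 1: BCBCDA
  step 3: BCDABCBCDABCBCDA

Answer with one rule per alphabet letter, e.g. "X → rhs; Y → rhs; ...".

  step 0 ⇒ step 1: BBC ⇒ BC·BC·DA
    B ↦ BC
    C ↦ DA
    A ↦ C  (constrained at step 1)
    D ↦ B  (constrained at step 1)

A->C, B->BC, C->DA, D->B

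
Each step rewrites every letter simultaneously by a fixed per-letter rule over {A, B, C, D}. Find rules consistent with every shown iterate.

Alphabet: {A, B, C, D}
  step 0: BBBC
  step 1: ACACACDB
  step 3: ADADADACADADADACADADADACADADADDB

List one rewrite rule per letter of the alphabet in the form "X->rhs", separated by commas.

  step 0 ⇒ step 1: BBBC ⇒ AC·AC·AC·DB
    B ↦ AC
    C ↦ DB
    A ↦ AD  (constrained at step 1)
    D ↦ AD  (constrained at step 1)

A->AD, B->AC, C->DB, D->AD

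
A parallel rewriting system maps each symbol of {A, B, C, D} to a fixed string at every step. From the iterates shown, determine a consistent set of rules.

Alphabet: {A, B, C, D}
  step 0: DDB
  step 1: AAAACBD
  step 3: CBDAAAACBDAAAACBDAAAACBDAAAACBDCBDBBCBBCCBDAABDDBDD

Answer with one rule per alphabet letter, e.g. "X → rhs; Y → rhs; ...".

  step 0 ⇒ step 1: DDB ⇒ AA·AA·CBD
    B ↦ CBD
    D ↦ AA
    A ↦ BDD  (constrained at step 1)
    C ↦ BBC  (constrained at step 1)

A->BDD, B->CBD, C->BBC, D->AA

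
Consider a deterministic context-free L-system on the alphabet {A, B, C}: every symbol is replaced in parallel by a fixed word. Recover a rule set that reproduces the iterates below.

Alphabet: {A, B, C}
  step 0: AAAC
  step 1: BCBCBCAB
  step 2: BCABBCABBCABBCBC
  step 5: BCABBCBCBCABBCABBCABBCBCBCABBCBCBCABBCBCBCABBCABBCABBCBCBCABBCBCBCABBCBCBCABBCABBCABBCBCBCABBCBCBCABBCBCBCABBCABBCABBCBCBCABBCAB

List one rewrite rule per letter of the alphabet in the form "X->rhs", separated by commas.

A->BC, B->BC, C->AB

  step 1 ⇒ step 2: BCBCBCAB ⇒ BC·AB·BC·AB·BC·AB·BC·BC
    A ↦ BC
    B ↦ BC
    C ↦ AB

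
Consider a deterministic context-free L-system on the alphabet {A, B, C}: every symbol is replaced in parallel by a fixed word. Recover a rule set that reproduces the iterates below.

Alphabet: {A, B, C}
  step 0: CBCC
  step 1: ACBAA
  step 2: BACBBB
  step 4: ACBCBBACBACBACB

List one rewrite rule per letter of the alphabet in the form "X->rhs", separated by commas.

  step 1 ⇒ step 2: ACBAA ⇒ B·A·CB·B·B
    A ↦ B
    B ↦ CB
    C ↦ A

A->B, B->CB, C->A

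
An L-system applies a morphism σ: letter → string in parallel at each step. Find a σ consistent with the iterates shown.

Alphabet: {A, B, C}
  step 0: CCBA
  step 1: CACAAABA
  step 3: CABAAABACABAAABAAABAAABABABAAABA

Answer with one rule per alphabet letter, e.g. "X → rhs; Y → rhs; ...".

  step 0 ⇒ step 1: CCBA ⇒ CA·CA·AA·BA
    A ↦ BA
    B ↦ AA
    C ↦ CA

A->BA, B->AA, C->CA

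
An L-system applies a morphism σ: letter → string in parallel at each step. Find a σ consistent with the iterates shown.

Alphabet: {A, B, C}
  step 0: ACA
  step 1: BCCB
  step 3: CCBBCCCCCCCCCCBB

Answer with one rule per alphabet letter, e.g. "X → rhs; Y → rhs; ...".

A->B, B->CAA, C->CC

  step 0 ⇒ step 1: ACA ⇒ B·CC·B
    A ↦ B
    C ↦ CC
    B ↦ CAA  (constrained at step 1)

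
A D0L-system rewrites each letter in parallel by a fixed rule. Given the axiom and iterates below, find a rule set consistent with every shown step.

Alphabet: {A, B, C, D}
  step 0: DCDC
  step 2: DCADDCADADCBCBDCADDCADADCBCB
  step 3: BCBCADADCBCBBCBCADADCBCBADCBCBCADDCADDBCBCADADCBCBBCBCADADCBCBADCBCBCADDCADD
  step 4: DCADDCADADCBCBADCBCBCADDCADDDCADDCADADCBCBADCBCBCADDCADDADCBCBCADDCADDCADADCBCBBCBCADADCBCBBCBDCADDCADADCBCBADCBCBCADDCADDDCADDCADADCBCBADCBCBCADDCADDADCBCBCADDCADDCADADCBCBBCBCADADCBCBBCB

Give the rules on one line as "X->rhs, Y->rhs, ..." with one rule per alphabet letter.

A->ADC, B->D, C->CAD, D->BCB

  step 3 ⇒ step 4: BCBCADADCBCBBCBCADADCBCBADCBCBCADDCADDBCBCADADCBCBBCBCADADCBCBADCBCBCADDCADD ⇒ D·CAD·D·CAD·ADC·BCB·ADC·BCB·CAD·D·CAD·D·D·CAD·D·CAD·ADC·BCB·ADC·BCB·CAD·D·CAD·D·ADC·BCB·CAD·D·CAD·D·CAD·ADC·BCB·BCB·CAD·ADC·BCB·BCB·D·CAD·D·CAD·ADC·BCB·ADC·BCB·CAD·D·CAD·D·D·CAD·D·CAD·ADC·BCB·ADC·BCB·CAD·D·CAD·D·ADC·BCB·CAD·D·CAD·D·CAD·ADC·BCB·BCB·CAD·ADC·BCB·BCB
    A ↦ ADC
    B ↦ D
    C ↦ CAD
    D ↦ BCB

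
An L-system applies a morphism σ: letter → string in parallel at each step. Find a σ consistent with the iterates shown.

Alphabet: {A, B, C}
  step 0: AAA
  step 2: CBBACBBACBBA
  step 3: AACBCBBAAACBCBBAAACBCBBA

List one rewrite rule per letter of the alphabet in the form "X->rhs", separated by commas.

  step 2 ⇒ step 3: CBBACBBACBBA ⇒ AA·CB·CB·BA·AA·CB·CB·BA·AA·CB·CB·BA
    A ↦ BA
    B ↦ CB
    C ↦ AA

A->BA, B->CB, C->AA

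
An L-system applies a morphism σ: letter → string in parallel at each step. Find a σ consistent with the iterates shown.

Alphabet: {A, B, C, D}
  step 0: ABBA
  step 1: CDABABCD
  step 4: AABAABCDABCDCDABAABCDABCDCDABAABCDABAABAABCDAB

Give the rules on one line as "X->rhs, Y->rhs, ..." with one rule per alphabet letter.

  step 0 ⇒ step 1: ABBA ⇒ CD·AB·AB·CD
    A ↦ CD
    B ↦ AB
    C ↦ A  (constrained at step 1)
    D ↦ AB  (constrained at step 1)

A->CD, B->AB, C->A, D->AB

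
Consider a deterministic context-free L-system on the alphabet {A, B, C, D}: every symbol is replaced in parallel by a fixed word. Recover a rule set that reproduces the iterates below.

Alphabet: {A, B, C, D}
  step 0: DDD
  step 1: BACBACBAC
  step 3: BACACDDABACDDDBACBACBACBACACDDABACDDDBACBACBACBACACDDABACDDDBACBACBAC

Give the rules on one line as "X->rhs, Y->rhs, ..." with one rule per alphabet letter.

A->ACD, B->DAB, C->DD, D->BAC

  step 0 ⇒ step 1: DDD ⇒ BAC·BAC·BAC
    D ↦ BAC
    A ↦ ACD  (constrained at step 1)
    B ↦ DAB  (constrained at step 1)
    C ↦ DD  (constrained at step 1)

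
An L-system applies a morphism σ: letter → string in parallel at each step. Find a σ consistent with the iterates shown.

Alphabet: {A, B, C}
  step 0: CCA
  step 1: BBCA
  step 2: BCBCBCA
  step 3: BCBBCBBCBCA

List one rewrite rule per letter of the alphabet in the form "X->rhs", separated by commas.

A->CA, B->BC, C->B

  step 2 ⇒ step 3: BCBCBCA ⇒ BC·B·BC·B·BC·B·CA
    A ↦ CA
    B ↦ BC
    C ↦ B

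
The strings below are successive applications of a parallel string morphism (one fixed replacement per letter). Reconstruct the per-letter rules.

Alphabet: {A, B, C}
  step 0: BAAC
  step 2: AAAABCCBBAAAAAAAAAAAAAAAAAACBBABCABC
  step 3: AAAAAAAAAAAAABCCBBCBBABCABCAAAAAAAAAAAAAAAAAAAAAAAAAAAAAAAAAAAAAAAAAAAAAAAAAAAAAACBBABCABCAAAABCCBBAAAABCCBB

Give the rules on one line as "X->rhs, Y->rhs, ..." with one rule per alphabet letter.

A->AAA, B->ABC, C->CBB

  step 2 ⇒ step 3: AAAABCCBBAAAAAAAAAAAAAAAAAACBBABCABC ⇒ AAA·AAA·AAA·AAA·ABC·CBB·CBB·ABC·ABC·AAA·AAA·AAA·AAA·AAA·AAA·AAA·AAA·AAA·AAA·AAA·AAA·AAA·AAA·AAA·AAA·AAA·AAA·CBB·ABC·ABC·AAA·ABC·CBB·AAA·ABC·CBB
    A ↦ AAA
    B ↦ ABC
    C ↦ CBB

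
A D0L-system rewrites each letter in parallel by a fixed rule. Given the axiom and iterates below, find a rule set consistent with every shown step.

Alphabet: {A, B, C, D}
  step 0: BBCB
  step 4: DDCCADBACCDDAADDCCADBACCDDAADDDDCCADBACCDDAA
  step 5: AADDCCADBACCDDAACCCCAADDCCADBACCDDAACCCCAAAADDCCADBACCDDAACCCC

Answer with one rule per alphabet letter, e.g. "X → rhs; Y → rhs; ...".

  step 4 ⇒ step 5: DDCCADBACCDDAADDCCADBACCDDAADDDDCCADBACCDDAA ⇒ A·A·D·D·CC·A·DBA·CC·D·D·A·A·CC·CC·A·A·D·D·CC·A·DBA·CC·D·D·A·A·CC·CC·A·A·A·A·D·D·CC·A·DBA·CC·D·D·A·A·CC·CC
    A ↦ CC
    B ↦ DBA
    C ↦ D
    D ↦ A

A->CC, B->DBA, C->D, D->A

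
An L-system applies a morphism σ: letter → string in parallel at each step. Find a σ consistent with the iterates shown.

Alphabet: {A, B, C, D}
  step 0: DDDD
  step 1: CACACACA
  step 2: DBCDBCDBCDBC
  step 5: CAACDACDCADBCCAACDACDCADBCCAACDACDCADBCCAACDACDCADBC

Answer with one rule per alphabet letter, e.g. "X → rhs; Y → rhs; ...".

  step 1 ⇒ step 2: CACACACA ⇒ D·BC·D·BC·D·BC·D·BC
    A ↦ BC
    C ↦ D
    B ↦ AC  (constrained at step 2)
  step 0 ⇒ step 1: DDDD ⇒ CA·CA·CA·CA
    D ↦ CA

A->BC, B->AC, C->D, D->CA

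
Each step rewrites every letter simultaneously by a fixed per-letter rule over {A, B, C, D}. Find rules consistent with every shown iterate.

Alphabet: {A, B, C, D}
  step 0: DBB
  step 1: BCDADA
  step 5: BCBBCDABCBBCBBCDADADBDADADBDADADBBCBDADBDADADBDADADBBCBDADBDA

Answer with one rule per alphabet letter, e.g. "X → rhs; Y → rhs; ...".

  step 0 ⇒ step 1: DBB ⇒ BC·DA·DA
    B ↦ DA
    D ↦ BC
    A ↦ B  (constrained at step 1)
    C ↦ DB  (constrained at step 1)

A->B, B->DA, C->DB, D->BC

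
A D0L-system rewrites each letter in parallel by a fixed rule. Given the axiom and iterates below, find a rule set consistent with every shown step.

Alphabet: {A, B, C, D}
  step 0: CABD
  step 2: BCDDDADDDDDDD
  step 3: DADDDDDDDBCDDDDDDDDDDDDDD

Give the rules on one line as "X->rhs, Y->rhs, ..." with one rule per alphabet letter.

A->BC, B->D, C->AD, D->DD

  step 2 ⇒ step 3: BCDDDADDDDDDD ⇒ D·AD·DD·DD·DD·BC·DD·DD·DD·DD·DD·DD·DD
    A ↦ BC
    B ↦ D
    C ↦ AD
    D ↦ DD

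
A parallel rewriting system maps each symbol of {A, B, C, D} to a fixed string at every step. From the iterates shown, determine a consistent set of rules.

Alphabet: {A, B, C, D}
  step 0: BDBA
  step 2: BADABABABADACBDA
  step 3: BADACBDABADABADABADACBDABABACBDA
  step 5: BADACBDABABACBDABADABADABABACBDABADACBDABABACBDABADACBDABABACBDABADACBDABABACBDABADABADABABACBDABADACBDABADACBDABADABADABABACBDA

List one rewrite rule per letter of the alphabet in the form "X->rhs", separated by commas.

  step 2 ⇒ step 3: BADABABABADACBDA ⇒ BA·DA·CB·DA·BA·DA·BA·DA·BA·DA·CB·DA·BA·BA·CB·DA
    A ↦ DA
    B ↦ BA
    C ↦ BA
    D ↦ CB

A->DA, B->BA, C->BA, D->CB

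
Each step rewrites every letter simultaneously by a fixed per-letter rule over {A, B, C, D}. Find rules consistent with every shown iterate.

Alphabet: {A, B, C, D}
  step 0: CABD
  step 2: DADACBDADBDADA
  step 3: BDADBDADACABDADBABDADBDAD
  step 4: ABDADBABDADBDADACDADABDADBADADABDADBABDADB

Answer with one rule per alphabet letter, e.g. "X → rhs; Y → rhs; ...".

A->DAD, B->A, C->AC, D->B

  step 3 ⇒ step 4: BDADBDADACABDADBABDADBDAD ⇒ A·B·DAD·B·A·B·DAD·B·DAD·AC·DAD·A·B·DAD·B·A·DAD·A·B·DAD·B·A·B·DAD·B
    A ↦ DAD
    B ↦ A
    C ↦ AC
    D ↦ B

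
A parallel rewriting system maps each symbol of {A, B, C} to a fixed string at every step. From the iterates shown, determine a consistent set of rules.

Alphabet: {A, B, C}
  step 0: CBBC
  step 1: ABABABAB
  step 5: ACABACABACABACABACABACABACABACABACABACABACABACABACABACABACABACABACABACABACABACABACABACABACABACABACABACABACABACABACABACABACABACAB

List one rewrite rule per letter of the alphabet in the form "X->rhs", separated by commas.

A->AC, B->AB, C->AB

  step 0 ⇒ step 1: CBBC ⇒ AB·AB·AB·AB
    B ↦ AB
    C ↦ AB
    A ↦ AC  (constrained at step 1)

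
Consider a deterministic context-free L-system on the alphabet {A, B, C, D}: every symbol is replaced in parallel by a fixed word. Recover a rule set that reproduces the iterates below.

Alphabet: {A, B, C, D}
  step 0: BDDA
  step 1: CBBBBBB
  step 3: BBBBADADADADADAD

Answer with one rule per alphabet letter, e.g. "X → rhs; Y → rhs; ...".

  step 0 ⇒ step 1: BDDA ⇒ C·BB·BB·BB
    A ↦ BB
    B ↦ C
    D ↦ BB
    C ↦ AD  (constrained at step 1)

A->BB, B->C, C->AD, D->BB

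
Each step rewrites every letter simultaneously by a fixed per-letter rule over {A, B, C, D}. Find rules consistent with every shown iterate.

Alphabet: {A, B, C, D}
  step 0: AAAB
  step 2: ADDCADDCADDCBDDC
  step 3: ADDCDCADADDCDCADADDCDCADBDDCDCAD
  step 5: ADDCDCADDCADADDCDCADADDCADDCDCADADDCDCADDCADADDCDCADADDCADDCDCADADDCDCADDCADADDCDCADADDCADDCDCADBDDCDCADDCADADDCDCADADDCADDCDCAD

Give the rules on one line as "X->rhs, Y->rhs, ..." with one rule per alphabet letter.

  step 2 ⇒ step 3: ADDCADDCADDCBDDC ⇒ AD·DC·DC·AD·AD·DC·DC·AD·AD·DC·DC·AD·BD·DC·DC·AD
    A ↦ AD
    B ↦ BD
    C ↦ AD
    D ↦ DC

A->AD, B->BD, C->AD, D->DC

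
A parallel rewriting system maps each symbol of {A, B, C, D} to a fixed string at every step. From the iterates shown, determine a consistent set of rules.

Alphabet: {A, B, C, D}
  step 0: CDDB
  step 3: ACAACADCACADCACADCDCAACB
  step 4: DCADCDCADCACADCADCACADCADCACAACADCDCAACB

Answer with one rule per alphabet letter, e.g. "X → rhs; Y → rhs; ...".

  step 3 ⇒ step 4: ACAACADCACADCACADCDCAACB ⇒ DC·A·DC·DC·A·DC·AC·A·DC·A·DC·AC·A·DC·A·DC·AC·A·AC·A·DC·DC·A·ACB
    A ↦ DC
    B ↦ ACB
    C ↦ A
    D ↦ AC

A->DC, B->ACB, C->A, D->AC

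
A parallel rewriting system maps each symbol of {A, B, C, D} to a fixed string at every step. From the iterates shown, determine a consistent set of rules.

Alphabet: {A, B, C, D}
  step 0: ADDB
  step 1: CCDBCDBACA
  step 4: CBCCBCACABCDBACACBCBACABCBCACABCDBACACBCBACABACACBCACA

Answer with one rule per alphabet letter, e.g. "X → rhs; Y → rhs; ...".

A->C, B->ACA, C->B, D->CDB

  step 0 ⇒ step 1: ADDB ⇒ C·CDB·CDB·ACA
    A ↦ C
    B ↦ ACA
    D ↦ CDB
    C ↦ B  (constrained at step 1)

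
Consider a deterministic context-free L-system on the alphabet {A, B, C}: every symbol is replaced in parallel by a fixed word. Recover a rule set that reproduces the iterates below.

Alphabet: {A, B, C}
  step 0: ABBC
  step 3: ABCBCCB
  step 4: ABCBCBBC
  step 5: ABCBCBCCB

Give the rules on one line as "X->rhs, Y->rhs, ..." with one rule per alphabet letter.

A->AB, B->C, C->B

  step 4 ⇒ step 5: ABCBCBBC ⇒ AB·C·B·C·B·C·C·B
    A ↦ AB
    B ↦ C
    C ↦ B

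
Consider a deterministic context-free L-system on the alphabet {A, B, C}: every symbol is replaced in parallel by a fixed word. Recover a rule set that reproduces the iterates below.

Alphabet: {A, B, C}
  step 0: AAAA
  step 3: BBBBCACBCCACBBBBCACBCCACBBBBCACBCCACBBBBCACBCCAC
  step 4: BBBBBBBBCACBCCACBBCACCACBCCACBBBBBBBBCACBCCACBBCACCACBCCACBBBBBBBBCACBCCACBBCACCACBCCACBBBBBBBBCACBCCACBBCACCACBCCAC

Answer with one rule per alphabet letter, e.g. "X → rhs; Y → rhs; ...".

  step 3 ⇒ step 4: BBBBCACBCCACBBBBCACBCCACBBBBCACBCCACBBBBCACBCCAC ⇒ BB·BB·BB·BB·CAC·BC·CAC·BB·CAC·CAC·BC·CAC·BB·BB·BB·BB·CAC·BC·CAC·BB·CAC·CAC·BC·CAC·BB·BB·BB·BB·CAC·BC·CAC·BB·CAC·CAC·BC·CAC·BB·BB·BB·BB·CAC·BC·CAC·BB·CAC·CAC·BC·CAC
    A ↦ BC
    B ↦ BB
    C ↦ CAC

A->BC, B->BB, C->CAC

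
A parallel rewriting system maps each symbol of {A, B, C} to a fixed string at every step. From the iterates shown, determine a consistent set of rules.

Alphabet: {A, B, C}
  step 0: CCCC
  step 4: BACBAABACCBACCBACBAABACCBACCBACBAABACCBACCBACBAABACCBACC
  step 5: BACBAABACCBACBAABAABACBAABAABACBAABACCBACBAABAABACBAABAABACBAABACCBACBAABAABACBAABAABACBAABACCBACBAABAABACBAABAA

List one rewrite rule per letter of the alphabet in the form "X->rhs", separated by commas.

  step 4 ⇒ step 5: BACBAABACCBACCBACBAABACCBACCBACBAABACCBACCBACBAABACCBACC ⇒ BA·C·BAA·BA·C·C·BA·C·BAA·BAA·BA·C·BAA·BAA·BA·C·BAA·BA·C·C·BA·C·BAA·BAA·BA·C·BAA·BAA·BA·C·BAA·BA·C·C·BA·C·BAA·BAA·BA·C·BAA·BAA·BA·C·BAA·BA·C·C·BA·C·BAA·BAA·BA·C·BAA·BAA
    A ↦ C
    B ↦ BA
    C ↦ BAA

A->C, B->BA, C->BAA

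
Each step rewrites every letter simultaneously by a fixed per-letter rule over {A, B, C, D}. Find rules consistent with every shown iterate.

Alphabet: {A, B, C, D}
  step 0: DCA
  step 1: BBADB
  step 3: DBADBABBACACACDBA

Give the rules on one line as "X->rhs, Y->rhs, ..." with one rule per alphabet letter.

A->DB, B->AC, C->A, D->BB

  step 0 ⇒ step 1: DCA ⇒ BB·A·DB
    A ↦ DB
    C ↦ A
    D ↦ BB
    B ↦ AC  (constrained at step 1)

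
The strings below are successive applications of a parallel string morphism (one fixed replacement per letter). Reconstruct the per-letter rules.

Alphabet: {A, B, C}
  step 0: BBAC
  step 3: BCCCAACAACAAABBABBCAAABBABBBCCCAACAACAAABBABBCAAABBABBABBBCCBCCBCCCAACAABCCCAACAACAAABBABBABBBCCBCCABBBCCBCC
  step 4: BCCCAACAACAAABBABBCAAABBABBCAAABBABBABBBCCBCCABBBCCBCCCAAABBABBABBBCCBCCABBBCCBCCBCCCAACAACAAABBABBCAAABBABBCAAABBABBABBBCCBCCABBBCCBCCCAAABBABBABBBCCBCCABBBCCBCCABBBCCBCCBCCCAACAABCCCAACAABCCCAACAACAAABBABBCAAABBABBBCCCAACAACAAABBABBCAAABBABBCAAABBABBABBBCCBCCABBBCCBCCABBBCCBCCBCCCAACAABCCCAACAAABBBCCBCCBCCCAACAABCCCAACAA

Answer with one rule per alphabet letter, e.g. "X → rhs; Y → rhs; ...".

  step 3 ⇒ step 4: BCCCAACAACAAABBABBCAAABBABBBCCCAACAACAAABBABBCAAABBABBABBBCCBCCBCCCAACAABCCCAACAACAAABBABBABBBCCBCCABBBCCBCC ⇒ BCC·CAA·CAA·CAA·ABB·ABB·CAA·ABB·ABB·CAA·ABB·ABB·ABB·BCC·BCC·ABB·BCC·BCC·CAA·ABB·ABB·ABB·BCC·BCC·ABB·BCC·BCC·BCC·CAA·CAA·CAA·ABB·ABB·CAA·ABB·ABB·CAA·ABB·ABB·ABB·BCC·BCC·ABB·BCC·BCC·CAA·ABB·ABB·ABB·BCC·BCC·ABB·BCC·BCC·ABB·BCC·BCC·BCC·CAA·CAA·BCC·CAA·CAA·BCC·CAA·CAA·CAA·ABB·ABB·CAA·ABB·ABB·BCC·CAA·CAA·CAA·ABB·ABB·CAA·ABB·ABB·CAA·ABB·ABB·ABB·BCC·BCC·ABB·BCC·BCC·ABB·BCC·BCC·BCC·CAA·CAA·BCC·CAA·CAA·ABB·BCC·BCC·BCC·CAA·CAA·BCC·CAA·CAA
    A ↦ ABB
    B ↦ BCC
    C ↦ CAA

A->ABB, B->BCC, C->CAA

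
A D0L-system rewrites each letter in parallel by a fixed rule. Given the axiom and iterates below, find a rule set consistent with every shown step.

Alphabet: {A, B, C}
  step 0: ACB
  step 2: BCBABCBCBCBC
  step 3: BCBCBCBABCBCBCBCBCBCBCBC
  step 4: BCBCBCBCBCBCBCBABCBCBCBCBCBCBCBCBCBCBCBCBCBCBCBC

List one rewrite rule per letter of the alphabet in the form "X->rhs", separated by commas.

  step 3 ⇒ step 4: BCBCBCBABCBCBCBCBCBCBCBC ⇒ BC·BC·BC·BC·BC·BC·BC·BA·BC·BC·BC·BC·BC·BC·BC·BC·BC·BC·BC·BC·BC·BC·BC·BC
    A ↦ BA
    B ↦ BC
    C ↦ BC

A->BA, B->BC, C->BC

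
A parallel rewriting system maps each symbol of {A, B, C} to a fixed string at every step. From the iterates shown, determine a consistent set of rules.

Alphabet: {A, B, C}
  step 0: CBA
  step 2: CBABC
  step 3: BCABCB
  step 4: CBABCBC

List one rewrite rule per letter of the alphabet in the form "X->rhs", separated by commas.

  step 3 ⇒ step 4: BCABCB ⇒ C·B·AB·C·B·C
    A ↦ AB
    B ↦ C
    C ↦ B

A->AB, B->C, C->B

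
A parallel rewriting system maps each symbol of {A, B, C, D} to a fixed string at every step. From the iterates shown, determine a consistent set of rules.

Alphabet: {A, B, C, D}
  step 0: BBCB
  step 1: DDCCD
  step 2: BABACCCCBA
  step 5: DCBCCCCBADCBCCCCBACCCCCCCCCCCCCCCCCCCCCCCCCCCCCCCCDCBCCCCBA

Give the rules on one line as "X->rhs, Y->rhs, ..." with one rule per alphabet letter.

  step 1 ⇒ step 2: DDCCD ⇒ BA·BA·CC·CC·BA
    C ↦ CC
    D ↦ BA
    A ↦ CB  (constrained at step 2)
  step 0 ⇒ step 1: BBCB ⇒ D·D·CC·D
    B ↦ D

A->CB, B->D, C->CC, D->BA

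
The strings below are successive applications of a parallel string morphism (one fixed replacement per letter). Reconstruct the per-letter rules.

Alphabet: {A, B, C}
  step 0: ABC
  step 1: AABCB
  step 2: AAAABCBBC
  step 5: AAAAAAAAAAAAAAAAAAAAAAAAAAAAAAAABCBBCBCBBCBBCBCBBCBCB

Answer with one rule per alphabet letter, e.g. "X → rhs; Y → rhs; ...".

A->AA, B->BC, C->B

  step 1 ⇒ step 2: AABCB ⇒ AA·AA·BC·B·BC
    A ↦ AA
    B ↦ BC
    C ↦ B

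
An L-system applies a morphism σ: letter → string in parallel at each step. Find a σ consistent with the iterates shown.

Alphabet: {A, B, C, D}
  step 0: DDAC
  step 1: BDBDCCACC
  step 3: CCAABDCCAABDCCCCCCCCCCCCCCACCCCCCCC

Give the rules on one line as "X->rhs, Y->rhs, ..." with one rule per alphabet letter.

  step 0 ⇒ step 1: DDAC ⇒ BD·BD·CCA·CC
    A ↦ CCA
    C ↦ CC
    D ↦ BD
    B ↦ A  (constrained at step 1)

A->CCA, B->A, C->CC, D->BD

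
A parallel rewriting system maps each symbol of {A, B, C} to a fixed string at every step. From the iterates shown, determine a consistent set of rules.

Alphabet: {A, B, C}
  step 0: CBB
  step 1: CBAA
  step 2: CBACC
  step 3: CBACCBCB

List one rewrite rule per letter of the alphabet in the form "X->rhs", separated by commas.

  step 2 ⇒ step 3: CBACC ⇒ CB·A·C·CB·CB
    A ↦ C
    B ↦ A
    C ↦ CB

A->C, B->A, C->CB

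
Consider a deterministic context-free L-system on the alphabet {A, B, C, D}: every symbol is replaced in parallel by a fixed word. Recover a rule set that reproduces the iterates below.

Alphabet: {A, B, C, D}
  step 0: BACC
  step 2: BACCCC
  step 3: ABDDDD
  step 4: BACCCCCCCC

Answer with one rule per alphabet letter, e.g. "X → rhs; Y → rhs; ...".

A->B, B->A, C->D, D->CC

  step 3 ⇒ step 4: ABDDDD ⇒ B·A·CC·CC·CC·CC
    A ↦ B
    B ↦ A
    D ↦ CC
  step 2 ⇒ step 3: BACCCC ⇒ A·B·D·D·D·D
    C ↦ D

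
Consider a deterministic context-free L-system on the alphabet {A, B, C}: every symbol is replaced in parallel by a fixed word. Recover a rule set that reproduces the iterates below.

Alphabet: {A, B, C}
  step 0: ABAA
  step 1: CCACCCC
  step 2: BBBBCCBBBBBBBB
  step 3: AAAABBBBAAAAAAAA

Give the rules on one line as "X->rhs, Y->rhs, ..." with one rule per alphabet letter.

  step 2 ⇒ step 3: BBBBCCBBBBBBBB ⇒ A·A·A·A·BB·BB·A·A·A·A·A·A·A·A
    B ↦ A
    C ↦ BB
  step 0 ⇒ step 1: ABAA ⇒ CC·A·CC·CC
    A ↦ CC

A->CC, B->A, C->BB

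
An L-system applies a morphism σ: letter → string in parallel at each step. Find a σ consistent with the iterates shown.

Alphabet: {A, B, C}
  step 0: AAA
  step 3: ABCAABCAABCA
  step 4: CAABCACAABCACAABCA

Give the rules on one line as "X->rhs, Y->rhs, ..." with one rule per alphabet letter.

A->CA, B->A, C->B

  step 3 ⇒ step 4: ABCAABCAABCA ⇒ CA·A·B·CA·CA·A·B·CA·CA·A·B·CA
    A ↦ CA
    B ↦ A
    C ↦ B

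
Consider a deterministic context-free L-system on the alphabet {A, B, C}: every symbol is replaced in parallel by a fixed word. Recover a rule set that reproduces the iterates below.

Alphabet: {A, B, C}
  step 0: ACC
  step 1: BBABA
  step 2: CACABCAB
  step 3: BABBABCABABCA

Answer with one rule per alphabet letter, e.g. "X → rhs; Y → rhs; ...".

  step 2 ⇒ step 3: CACABCAB ⇒ BA·B·BA·B·CA·BA·B·CA
    A ↦ B
    B ↦ CA
    C ↦ BA

A->B, B->CA, C->BA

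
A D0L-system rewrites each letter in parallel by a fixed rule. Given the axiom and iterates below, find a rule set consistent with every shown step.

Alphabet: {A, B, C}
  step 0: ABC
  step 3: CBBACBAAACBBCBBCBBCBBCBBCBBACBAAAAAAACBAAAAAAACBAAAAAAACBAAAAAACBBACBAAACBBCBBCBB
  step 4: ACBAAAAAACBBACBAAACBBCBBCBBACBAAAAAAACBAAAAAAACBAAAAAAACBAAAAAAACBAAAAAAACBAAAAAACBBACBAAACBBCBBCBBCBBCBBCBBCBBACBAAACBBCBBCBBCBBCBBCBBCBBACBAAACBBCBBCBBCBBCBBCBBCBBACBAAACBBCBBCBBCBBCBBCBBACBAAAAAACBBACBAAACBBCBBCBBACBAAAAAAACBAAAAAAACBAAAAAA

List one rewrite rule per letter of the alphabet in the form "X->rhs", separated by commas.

A->CBB, B->AAA, C->ACB

  step 3 ⇒ step 4: CBBACBAAACBBCBBCBBCBBCBBCBBACBAAAAAAACBAAAAAAACBAAAAAAACBAAAAAACBBACBAAACBBCBBCBB ⇒ ACB·AAA·AAA·CBB·ACB·AAA·CBB·CBB·CBB·ACB·AAA·AAA·ACB·AAA·AAA·ACB·AAA·AAA·ACB·AAA·AAA·ACB·AAA·AAA·ACB·AAA·AAA·CBB·ACB·AAA·CBB·CBB·CBB·CBB·CBB·CBB·CBB·ACB·AAA·CBB·CBB·CBB·CBB·CBB·CBB·CBB·ACB·AAA·CBB·CBB·CBB·CBB·CBB·CBB·CBB·ACB·AAA·CBB·CBB·CBB·CBB·CBB·CBB·ACB·AAA·AAA·CBB·ACB·AAA·CBB·CBB·CBB·ACB·AAA·AAA·ACB·AAA·AAA·ACB·AAA·AAA
    A ↦ CBB
    B ↦ AAA
    C ↦ ACB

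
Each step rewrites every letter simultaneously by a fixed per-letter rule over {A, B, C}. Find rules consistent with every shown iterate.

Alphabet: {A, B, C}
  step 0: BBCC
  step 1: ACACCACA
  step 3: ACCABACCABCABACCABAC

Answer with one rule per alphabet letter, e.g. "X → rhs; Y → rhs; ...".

A->B, B->AC, C->CA

  step 0 ⇒ step 1: BBCC ⇒ AC·AC·CA·CA
    B ↦ AC
    C ↦ CA
    A ↦ B  (constrained at step 1)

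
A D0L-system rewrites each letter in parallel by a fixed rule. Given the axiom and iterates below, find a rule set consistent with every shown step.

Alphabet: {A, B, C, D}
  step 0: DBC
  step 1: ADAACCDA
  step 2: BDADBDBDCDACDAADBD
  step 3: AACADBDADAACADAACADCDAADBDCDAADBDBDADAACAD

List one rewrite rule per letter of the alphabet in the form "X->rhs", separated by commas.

  step 2 ⇒ step 3: BDADBDBDCDACDAADBD ⇒ AAC·AD·BD·AD·AAC·AD·AAC·AD·CDA·AD·BD·CDA·AD·BD·BD·AD·AAC·AD
    A ↦ BD
    B ↦ AAC
    C ↦ CDA
    D ↦ AD

A->BD, B->AAC, C->CDA, D->AD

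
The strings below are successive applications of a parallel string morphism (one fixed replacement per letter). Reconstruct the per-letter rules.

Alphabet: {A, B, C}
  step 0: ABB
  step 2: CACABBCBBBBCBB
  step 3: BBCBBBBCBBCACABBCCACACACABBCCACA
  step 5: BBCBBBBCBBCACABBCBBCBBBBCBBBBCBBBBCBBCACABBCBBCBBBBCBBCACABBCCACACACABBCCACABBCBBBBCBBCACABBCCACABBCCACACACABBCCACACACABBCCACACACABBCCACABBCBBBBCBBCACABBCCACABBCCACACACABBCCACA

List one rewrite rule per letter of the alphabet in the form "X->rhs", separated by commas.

  step 2 ⇒ step 3: CACABBCBBBBCBB ⇒ BBC·BB·BBC·BB·CA·CA·BBC·CA·CA·CA·CA·BBC·CA·CA
    A ↦ BB
    B ↦ CA
    C ↦ BBC

A->BB, B->CA, C->BBC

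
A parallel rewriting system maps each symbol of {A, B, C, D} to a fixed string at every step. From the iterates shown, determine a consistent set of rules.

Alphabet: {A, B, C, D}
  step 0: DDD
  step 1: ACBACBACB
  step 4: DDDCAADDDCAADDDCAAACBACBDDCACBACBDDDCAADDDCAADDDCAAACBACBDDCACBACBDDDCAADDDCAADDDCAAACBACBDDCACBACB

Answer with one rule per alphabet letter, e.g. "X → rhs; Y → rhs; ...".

A->D, B->AA, C->DDC, D->ACB

  step 0 ⇒ step 1: DDD ⇒ ACB·ACB·ACB
    D ↦ ACB
    A ↦ D  (constrained at step 1)
    B ↦ AA  (constrained at step 1)
    C ↦ DDC  (constrained at step 1)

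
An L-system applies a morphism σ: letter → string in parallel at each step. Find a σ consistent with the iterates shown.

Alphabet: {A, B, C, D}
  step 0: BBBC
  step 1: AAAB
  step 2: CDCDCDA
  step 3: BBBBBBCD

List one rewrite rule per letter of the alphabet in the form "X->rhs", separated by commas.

A->CD, B->A, C->B, D->B

  step 2 ⇒ step 3: CDCDCDA ⇒ B·B·B·B·B·B·CD
    A ↦ CD
    C ↦ B
    D ↦ B
  step 0 ⇒ step 1: BBBC ⇒ A·A·A·B
    B ↦ A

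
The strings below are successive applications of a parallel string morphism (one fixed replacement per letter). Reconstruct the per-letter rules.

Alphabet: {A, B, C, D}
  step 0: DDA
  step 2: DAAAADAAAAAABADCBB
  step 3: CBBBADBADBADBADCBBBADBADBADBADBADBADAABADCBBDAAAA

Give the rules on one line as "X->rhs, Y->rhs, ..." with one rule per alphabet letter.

A->BAD, B->AA, C->D, D->CBB

  step 2 ⇒ step 3: DAAAADAAAAAABADCBB ⇒ CBB·BAD·BAD·BAD·BAD·CBB·BAD·BAD·BAD·BAD·BAD·BAD·AA·BAD·CBB·D·AA·AA
    A ↦ BAD
    B ↦ AA
    C ↦ D
    D ↦ CBB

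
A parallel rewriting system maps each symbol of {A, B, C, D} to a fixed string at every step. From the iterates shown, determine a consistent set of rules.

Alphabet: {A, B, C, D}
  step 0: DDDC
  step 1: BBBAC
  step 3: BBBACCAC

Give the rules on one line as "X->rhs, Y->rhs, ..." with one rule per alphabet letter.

A->C, B->D, C->AC, D->B

  step 0 ⇒ step 1: DDDC ⇒ B·B·B·AC
    C ↦ AC
    D ↦ B
    A ↦ C  (constrained at step 1)
    B ↦ D  (constrained at step 1)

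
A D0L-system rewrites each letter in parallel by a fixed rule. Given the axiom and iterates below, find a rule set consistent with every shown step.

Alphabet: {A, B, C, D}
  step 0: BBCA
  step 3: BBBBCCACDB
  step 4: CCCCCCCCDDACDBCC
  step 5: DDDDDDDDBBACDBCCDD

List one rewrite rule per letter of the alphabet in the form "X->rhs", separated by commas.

  step 4 ⇒ step 5: CCCCCCCCDDACDBCC ⇒ D·D·D·D·D·D·D·D·B·B·AC·D·B·CC·D·D
    A ↦ AC
    B ↦ CC
    C ↦ D
    D ↦ B

A->AC, B->CC, C->D, D->B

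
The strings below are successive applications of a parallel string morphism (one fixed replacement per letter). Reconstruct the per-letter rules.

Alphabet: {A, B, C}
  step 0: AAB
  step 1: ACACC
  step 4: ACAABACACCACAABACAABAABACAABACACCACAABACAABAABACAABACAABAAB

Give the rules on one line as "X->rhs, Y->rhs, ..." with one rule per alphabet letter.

A->AC, B->C, C->AAB

  step 0 ⇒ step 1: AAB ⇒ AC·AC·C
    A ↦ AC
    B ↦ C
    C ↦ AAB  (constrained at step 1)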